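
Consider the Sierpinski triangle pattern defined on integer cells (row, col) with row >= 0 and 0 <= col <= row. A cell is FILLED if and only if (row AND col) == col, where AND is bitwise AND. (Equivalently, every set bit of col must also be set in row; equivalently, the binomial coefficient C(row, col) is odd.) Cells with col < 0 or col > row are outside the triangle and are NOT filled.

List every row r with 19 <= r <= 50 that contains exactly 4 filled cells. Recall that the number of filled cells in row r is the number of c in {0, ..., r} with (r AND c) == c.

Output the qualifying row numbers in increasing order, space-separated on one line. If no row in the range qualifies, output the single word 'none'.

Answer: 20 24 33 34 36 40 48

Derivation:
Row r has 2^popcount(r) filled cells, so we need popcount(r) = log2(4) = 2.
Scan r = 19..50 and keep those with exactly 2 one-bits:
r=19=10011 popcount=3 -> skip
r=20=10100 popcount=2 -> KEEP
r=21=10101 popcount=3 -> skip
r=22=10110 popcount=3 -> skip
r=23=10111 popcount=4 -> skip
r=24=11000 popcount=2 -> KEEP
r=25=11001 popcount=3 -> skip
r=26=11010 popcount=3 -> skip
r=27=11011 popcount=4 -> skip
r=28=11100 popcount=3 -> skip
r=29=11101 popcount=4 -> skip
r=30=11110 popcount=4 -> skip
r=31=11111 popcount=5 -> skip
r=32=100000 popcount=1 -> skip
r=33=100001 popcount=2 -> KEEP
r=34=100010 popcount=2 -> KEEP
r=35=100011 popcount=3 -> skip
r=36=100100 popcount=2 -> KEEP
r=37=100101 popcount=3 -> skip
r=38=100110 popcount=3 -> skip
r=39=100111 popcount=4 -> skip
r=40=101000 popcount=2 -> KEEP
r=41=101001 popcount=3 -> skip
r=42=101010 popcount=3 -> skip
r=43=101011 popcount=4 -> skip
r=44=101100 popcount=3 -> skip
r=45=101101 popcount=4 -> skip
r=46=101110 popcount=4 -> skip
r=47=101111 popcount=5 -> skip
r=48=110000 popcount=2 -> KEEP
r=49=110001 popcount=3 -> skip
r=50=110010 popcount=3 -> skip
Kept rows: 20 24 33 34 36 40 48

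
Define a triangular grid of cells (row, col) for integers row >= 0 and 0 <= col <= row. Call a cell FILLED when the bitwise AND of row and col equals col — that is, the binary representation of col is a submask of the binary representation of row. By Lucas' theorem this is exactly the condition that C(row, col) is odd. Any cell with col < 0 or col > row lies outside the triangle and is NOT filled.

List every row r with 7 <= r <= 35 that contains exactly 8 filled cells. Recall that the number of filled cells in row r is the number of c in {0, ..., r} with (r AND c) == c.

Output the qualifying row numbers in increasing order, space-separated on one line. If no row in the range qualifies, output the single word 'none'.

Answer: 7 11 13 14 19 21 22 25 26 28 35

Derivation:
Row r has 2^popcount(r) filled cells, so we need popcount(r) = log2(8) = 3.
Scan r = 7..35 and keep those with exactly 3 one-bits:
r=7=111 popcount=3 -> KEEP
r=8=1000 popcount=1 -> skip
r=9=1001 popcount=2 -> skip
r=10=1010 popcount=2 -> skip
r=11=1011 popcount=3 -> KEEP
r=12=1100 popcount=2 -> skip
r=13=1101 popcount=3 -> KEEP
r=14=1110 popcount=3 -> KEEP
r=15=1111 popcount=4 -> skip
r=16=10000 popcount=1 -> skip
r=17=10001 popcount=2 -> skip
r=18=10010 popcount=2 -> skip
r=19=10011 popcount=3 -> KEEP
r=20=10100 popcount=2 -> skip
r=21=10101 popcount=3 -> KEEP
r=22=10110 popcount=3 -> KEEP
r=23=10111 popcount=4 -> skip
r=24=11000 popcount=2 -> skip
r=25=11001 popcount=3 -> KEEP
r=26=11010 popcount=3 -> KEEP
r=27=11011 popcount=4 -> skip
r=28=11100 popcount=3 -> KEEP
r=29=11101 popcount=4 -> skip
r=30=11110 popcount=4 -> skip
r=31=11111 popcount=5 -> skip
r=32=100000 popcount=1 -> skip
r=33=100001 popcount=2 -> skip
r=34=100010 popcount=2 -> skip
r=35=100011 popcount=3 -> KEEP
Kept rows: 7 11 13 14 19 21 22 25 26 28 35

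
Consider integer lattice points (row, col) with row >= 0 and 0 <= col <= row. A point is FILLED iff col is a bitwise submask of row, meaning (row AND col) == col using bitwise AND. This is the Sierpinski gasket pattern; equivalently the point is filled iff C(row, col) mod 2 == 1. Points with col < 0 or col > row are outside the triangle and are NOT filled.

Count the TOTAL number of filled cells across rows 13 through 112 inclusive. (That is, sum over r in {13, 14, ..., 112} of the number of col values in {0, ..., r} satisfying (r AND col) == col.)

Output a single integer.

Answer: 1498

Derivation:
r13=1101 pc3: +8 =8
r14=1110 pc3: +8 =16
r15=1111 pc4: +16 =32
r16=10000 pc1: +2 =34
r17=10001 pc2: +4 =38
r18=10010 pc2: +4 =42
r19=10011 pc3: +8 =50
r20=10100 pc2: +4 =54
r21=10101 pc3: +8 =62
r22=10110 pc3: +8 =70
r23=10111 pc4: +16 =86
r24=11000 pc2: +4 =90
r25=11001 pc3: +8 =98
r26=11010 pc3: +8 =106
r27=11011 pc4: +16 =122
r28=11100 pc3: +8 =130
r29=11101 pc4: +16 =146
r30=11110 pc4: +16 =162
r31=11111 pc5: +32 =194
r32=100000 pc1: +2 =196
r33=100001 pc2: +4 =200
r34=100010 pc2: +4 =204
r35=100011 pc3: +8 =212
r36=100100 pc2: +4 =216
r37=100101 pc3: +8 =224
r38=100110 pc3: +8 =232
r39=100111 pc4: +16 =248
r40=101000 pc2: +4 =252
r41=101001 pc3: +8 =260
r42=101010 pc3: +8 =268
r43=101011 pc4: +16 =284
r44=101100 pc3: +8 =292
r45=101101 pc4: +16 =308
r46=101110 pc4: +16 =324
r47=101111 pc5: +32 =356
r48=110000 pc2: +4 =360
r49=110001 pc3: +8 =368
r50=110010 pc3: +8 =376
r51=110011 pc4: +16 =392
r52=110100 pc3: +8 =400
r53=110101 pc4: +16 =416
r54=110110 pc4: +16 =432
r55=110111 pc5: +32 =464
r56=111000 pc3: +8 =472
r57=111001 pc4: +16 =488
r58=111010 pc4: +16 =504
r59=111011 pc5: +32 =536
r60=111100 pc4: +16 =552
r61=111101 pc5: +32 =584
r62=111110 pc5: +32 =616
r63=111111 pc6: +64 =680
r64=1000000 pc1: +2 =682
r65=1000001 pc2: +4 =686
r66=1000010 pc2: +4 =690
r67=1000011 pc3: +8 =698
r68=1000100 pc2: +4 =702
r69=1000101 pc3: +8 =710
r70=1000110 pc3: +8 =718
r71=1000111 pc4: +16 =734
r72=1001000 pc2: +4 =738
r73=1001001 pc3: +8 =746
r74=1001010 pc3: +8 =754
r75=1001011 pc4: +16 =770
r76=1001100 pc3: +8 =778
r77=1001101 pc4: +16 =794
r78=1001110 pc4: +16 =810
r79=1001111 pc5: +32 =842
r80=1010000 pc2: +4 =846
r81=1010001 pc3: +8 =854
r82=1010010 pc3: +8 =862
r83=1010011 pc4: +16 =878
r84=1010100 pc3: +8 =886
r85=1010101 pc4: +16 =902
r86=1010110 pc4: +16 =918
r87=1010111 pc5: +32 =950
r88=1011000 pc3: +8 =958
r89=1011001 pc4: +16 =974
r90=1011010 pc4: +16 =990
r91=1011011 pc5: +32 =1022
r92=1011100 pc4: +16 =1038
r93=1011101 pc5: +32 =1070
r94=1011110 pc5: +32 =1102
r95=1011111 pc6: +64 =1166
r96=1100000 pc2: +4 =1170
r97=1100001 pc3: +8 =1178
r98=1100010 pc3: +8 =1186
r99=1100011 pc4: +16 =1202
r100=1100100 pc3: +8 =1210
r101=1100101 pc4: +16 =1226
r102=1100110 pc4: +16 =1242
r103=1100111 pc5: +32 =1274
r104=1101000 pc3: +8 =1282
r105=1101001 pc4: +16 =1298
r106=1101010 pc4: +16 =1314
r107=1101011 pc5: +32 =1346
r108=1101100 pc4: +16 =1362
r109=1101101 pc5: +32 =1394
r110=1101110 pc5: +32 =1426
r111=1101111 pc6: +64 =1490
r112=1110000 pc3: +8 =1498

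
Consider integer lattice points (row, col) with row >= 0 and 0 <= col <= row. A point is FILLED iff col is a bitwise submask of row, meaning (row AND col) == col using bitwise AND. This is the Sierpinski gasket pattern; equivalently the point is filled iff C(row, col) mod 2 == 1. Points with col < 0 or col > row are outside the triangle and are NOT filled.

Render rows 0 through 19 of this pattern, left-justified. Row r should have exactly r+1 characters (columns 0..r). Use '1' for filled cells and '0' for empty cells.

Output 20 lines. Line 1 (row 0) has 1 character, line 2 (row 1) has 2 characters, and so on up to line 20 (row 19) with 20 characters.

Answer: 1
11
101
1111
10001
110011
1010101
11111111
100000001
1100000011
10100000101
111100001111
1000100010001
11001100110011
101010101010101
1111111111111111
10000000000000001
110000000000000011
1010000000000000101
11110000000000001111

Derivation:
r0=0: 1
r1=1: 11
r2=10: 101
r3=11: 1111
r4=100: 10001
r5=101: 110011
r6=110: 1010101
r7=111: 11111111
r8=1000: 100000001
r9=1001: 1100000011
r10=1010: 10100000101
r11=1011: 111100001111
r12=1100: 1000100010001
r13=1101: 11001100110011
r14=1110: 101010101010101
r15=1111: 1111111111111111
r16=10000: 10000000000000001
r17=10001: 110000000000000011
r18=10010: 1010000000000000101
r19=10011: 11110000000000001111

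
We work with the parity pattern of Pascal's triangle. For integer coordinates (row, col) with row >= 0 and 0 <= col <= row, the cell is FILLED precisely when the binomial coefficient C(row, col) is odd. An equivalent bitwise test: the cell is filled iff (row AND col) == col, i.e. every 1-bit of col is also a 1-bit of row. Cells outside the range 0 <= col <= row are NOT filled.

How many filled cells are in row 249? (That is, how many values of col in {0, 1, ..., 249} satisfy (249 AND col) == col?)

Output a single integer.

Answer: 64

Derivation:
249 in binary = 11111001
popcount(249) = number of 1-bits in 11111001 = 6
A col c satisfies (249 AND c) == c iff every set bit of c is also set in 249; each of the 6 set bits of 249 can independently be on or off in c.
count = 2^6 = 64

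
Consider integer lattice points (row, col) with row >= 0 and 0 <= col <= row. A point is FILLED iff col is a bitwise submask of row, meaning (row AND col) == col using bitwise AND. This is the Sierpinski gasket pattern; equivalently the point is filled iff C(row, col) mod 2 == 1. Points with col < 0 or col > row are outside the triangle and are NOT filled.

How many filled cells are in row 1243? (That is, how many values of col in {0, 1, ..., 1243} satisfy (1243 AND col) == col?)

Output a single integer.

Answer: 128

Derivation:
1243 in binary = 10011011011
popcount(1243) = number of 1-bits in 10011011011 = 7
A col c satisfies (1243 AND c) == c iff every set bit of c is also set in 1243; each of the 7 set bits of 1243 can independently be on or off in c.
count = 2^7 = 128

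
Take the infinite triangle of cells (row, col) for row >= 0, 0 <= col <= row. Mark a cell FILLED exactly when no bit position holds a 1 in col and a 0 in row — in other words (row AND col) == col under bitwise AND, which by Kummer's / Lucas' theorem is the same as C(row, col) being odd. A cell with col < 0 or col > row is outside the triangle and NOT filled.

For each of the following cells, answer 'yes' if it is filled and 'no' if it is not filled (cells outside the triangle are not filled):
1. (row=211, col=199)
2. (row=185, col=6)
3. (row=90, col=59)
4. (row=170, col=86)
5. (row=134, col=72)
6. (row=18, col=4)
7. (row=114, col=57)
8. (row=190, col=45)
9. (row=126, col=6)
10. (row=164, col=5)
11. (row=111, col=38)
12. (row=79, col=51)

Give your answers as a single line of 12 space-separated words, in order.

Answer: no no no no no no no no yes no yes no

Derivation:
(211,199): row=0b11010011, col=0b11000111, row AND col = 0b11000011 = 195; 195 != 199 -> empty
(185,6): row=0b10111001, col=0b110, row AND col = 0b0 = 0; 0 != 6 -> empty
(90,59): row=0b1011010, col=0b111011, row AND col = 0b11010 = 26; 26 != 59 -> empty
(170,86): row=0b10101010, col=0b1010110, row AND col = 0b10 = 2; 2 != 86 -> empty
(134,72): row=0b10000110, col=0b1001000, row AND col = 0b0 = 0; 0 != 72 -> empty
(18,4): row=0b10010, col=0b100, row AND col = 0b0 = 0; 0 != 4 -> empty
(114,57): row=0b1110010, col=0b111001, row AND col = 0b110000 = 48; 48 != 57 -> empty
(190,45): row=0b10111110, col=0b101101, row AND col = 0b101100 = 44; 44 != 45 -> empty
(126,6): row=0b1111110, col=0b110, row AND col = 0b110 = 6; 6 == 6 -> filled
(164,5): row=0b10100100, col=0b101, row AND col = 0b100 = 4; 4 != 5 -> empty
(111,38): row=0b1101111, col=0b100110, row AND col = 0b100110 = 38; 38 == 38 -> filled
(79,51): row=0b1001111, col=0b110011, row AND col = 0b11 = 3; 3 != 51 -> empty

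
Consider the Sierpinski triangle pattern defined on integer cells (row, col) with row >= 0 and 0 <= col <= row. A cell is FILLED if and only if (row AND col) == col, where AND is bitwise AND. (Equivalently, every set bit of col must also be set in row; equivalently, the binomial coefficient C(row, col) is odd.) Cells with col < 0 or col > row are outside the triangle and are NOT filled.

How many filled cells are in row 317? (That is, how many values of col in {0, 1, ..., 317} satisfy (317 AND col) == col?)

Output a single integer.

Answer: 64

Derivation:
317 in binary = 100111101
popcount(317) = number of 1-bits in 100111101 = 6
A col c satisfies (317 AND c) == c iff every set bit of c is also set in 317; each of the 6 set bits of 317 can independently be on or off in c.
count = 2^6 = 64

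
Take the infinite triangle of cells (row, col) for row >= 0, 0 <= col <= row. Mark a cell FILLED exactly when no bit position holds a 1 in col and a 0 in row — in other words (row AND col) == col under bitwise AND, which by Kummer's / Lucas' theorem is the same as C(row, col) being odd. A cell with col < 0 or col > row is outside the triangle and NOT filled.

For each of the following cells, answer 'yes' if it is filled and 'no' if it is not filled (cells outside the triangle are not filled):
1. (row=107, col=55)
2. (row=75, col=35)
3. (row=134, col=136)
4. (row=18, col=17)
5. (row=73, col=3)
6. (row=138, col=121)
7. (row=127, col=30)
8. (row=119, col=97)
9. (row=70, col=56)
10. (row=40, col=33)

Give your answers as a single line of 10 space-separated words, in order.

(107,55): row=0b1101011, col=0b110111, row AND col = 0b100011 = 35; 35 != 55 -> empty
(75,35): row=0b1001011, col=0b100011, row AND col = 0b11 = 3; 3 != 35 -> empty
(134,136): col outside [0, 134] -> not filled
(18,17): row=0b10010, col=0b10001, row AND col = 0b10000 = 16; 16 != 17 -> empty
(73,3): row=0b1001001, col=0b11, row AND col = 0b1 = 1; 1 != 3 -> empty
(138,121): row=0b10001010, col=0b1111001, row AND col = 0b1000 = 8; 8 != 121 -> empty
(127,30): row=0b1111111, col=0b11110, row AND col = 0b11110 = 30; 30 == 30 -> filled
(119,97): row=0b1110111, col=0b1100001, row AND col = 0b1100001 = 97; 97 == 97 -> filled
(70,56): row=0b1000110, col=0b111000, row AND col = 0b0 = 0; 0 != 56 -> empty
(40,33): row=0b101000, col=0b100001, row AND col = 0b100000 = 32; 32 != 33 -> empty

Answer: no no no no no no yes yes no no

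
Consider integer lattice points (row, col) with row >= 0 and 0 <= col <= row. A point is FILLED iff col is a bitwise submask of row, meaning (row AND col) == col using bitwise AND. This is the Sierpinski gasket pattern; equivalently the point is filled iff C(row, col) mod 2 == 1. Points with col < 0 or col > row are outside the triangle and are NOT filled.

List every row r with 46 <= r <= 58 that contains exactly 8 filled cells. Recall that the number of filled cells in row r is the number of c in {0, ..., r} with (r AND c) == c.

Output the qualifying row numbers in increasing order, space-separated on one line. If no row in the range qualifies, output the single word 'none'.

Answer: 49 50 52 56

Derivation:
Row r has 2^popcount(r) filled cells, so we need popcount(r) = log2(8) = 3.
Scan r = 46..58 and keep those with exactly 3 one-bits:
r=46=101110 popcount=4 -> skip
r=47=101111 popcount=5 -> skip
r=48=110000 popcount=2 -> skip
r=49=110001 popcount=3 -> KEEP
r=50=110010 popcount=3 -> KEEP
r=51=110011 popcount=4 -> skip
r=52=110100 popcount=3 -> KEEP
r=53=110101 popcount=4 -> skip
r=54=110110 popcount=4 -> skip
r=55=110111 popcount=5 -> skip
r=56=111000 popcount=3 -> KEEP
r=57=111001 popcount=4 -> skip
r=58=111010 popcount=4 -> skip
Kept rows: 49 50 52 56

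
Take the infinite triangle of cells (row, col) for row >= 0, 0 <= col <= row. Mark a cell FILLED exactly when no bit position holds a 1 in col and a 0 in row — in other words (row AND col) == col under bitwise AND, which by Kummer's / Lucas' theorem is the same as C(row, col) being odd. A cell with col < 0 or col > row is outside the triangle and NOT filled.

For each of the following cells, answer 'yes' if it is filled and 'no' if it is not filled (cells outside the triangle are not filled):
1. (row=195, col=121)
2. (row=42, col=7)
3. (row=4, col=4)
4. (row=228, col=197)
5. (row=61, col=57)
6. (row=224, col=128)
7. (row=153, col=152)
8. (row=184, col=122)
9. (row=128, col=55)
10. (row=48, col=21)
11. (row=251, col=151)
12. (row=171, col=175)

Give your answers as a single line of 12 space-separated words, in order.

(195,121): row=0b11000011, col=0b1111001, row AND col = 0b1000001 = 65; 65 != 121 -> empty
(42,7): row=0b101010, col=0b111, row AND col = 0b10 = 2; 2 != 7 -> empty
(4,4): row=0b100, col=0b100, row AND col = 0b100 = 4; 4 == 4 -> filled
(228,197): row=0b11100100, col=0b11000101, row AND col = 0b11000100 = 196; 196 != 197 -> empty
(61,57): row=0b111101, col=0b111001, row AND col = 0b111001 = 57; 57 == 57 -> filled
(224,128): row=0b11100000, col=0b10000000, row AND col = 0b10000000 = 128; 128 == 128 -> filled
(153,152): row=0b10011001, col=0b10011000, row AND col = 0b10011000 = 152; 152 == 152 -> filled
(184,122): row=0b10111000, col=0b1111010, row AND col = 0b111000 = 56; 56 != 122 -> empty
(128,55): row=0b10000000, col=0b110111, row AND col = 0b0 = 0; 0 != 55 -> empty
(48,21): row=0b110000, col=0b10101, row AND col = 0b10000 = 16; 16 != 21 -> empty
(251,151): row=0b11111011, col=0b10010111, row AND col = 0b10010011 = 147; 147 != 151 -> empty
(171,175): col outside [0, 171] -> not filled

Answer: no no yes no yes yes yes no no no no no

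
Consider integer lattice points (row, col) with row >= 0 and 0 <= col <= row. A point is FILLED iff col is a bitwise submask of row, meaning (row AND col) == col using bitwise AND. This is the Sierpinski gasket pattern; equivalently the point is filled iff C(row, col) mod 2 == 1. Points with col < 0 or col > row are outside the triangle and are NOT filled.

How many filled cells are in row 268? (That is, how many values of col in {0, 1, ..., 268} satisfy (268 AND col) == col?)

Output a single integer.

Answer: 8

Derivation:
268 in binary = 100001100
popcount(268) = number of 1-bits in 100001100 = 3
A col c satisfies (268 AND c) == c iff every set bit of c is also set in 268; each of the 3 set bits of 268 can independently be on or off in c.
count = 2^3 = 8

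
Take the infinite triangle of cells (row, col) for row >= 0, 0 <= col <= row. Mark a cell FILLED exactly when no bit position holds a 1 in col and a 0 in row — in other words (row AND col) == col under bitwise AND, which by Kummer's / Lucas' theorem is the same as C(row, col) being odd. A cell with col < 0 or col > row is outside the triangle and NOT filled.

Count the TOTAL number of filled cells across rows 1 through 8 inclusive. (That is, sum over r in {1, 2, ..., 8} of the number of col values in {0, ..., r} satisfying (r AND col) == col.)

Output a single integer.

r1=1 pc1: +2 =2
r2=10 pc1: +2 =4
r3=11 pc2: +4 =8
r4=100 pc1: +2 =10
r5=101 pc2: +4 =14
r6=110 pc2: +4 =18
r7=111 pc3: +8 =26
r8=1000 pc1: +2 =28

Answer: 28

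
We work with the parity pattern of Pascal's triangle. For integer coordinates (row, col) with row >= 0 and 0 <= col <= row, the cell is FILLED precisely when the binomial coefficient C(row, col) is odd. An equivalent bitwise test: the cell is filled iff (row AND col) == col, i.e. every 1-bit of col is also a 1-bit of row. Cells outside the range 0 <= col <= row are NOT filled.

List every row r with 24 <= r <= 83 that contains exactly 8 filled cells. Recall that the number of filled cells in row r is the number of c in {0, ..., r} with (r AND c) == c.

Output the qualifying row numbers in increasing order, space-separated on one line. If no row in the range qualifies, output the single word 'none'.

Answer: 25 26 28 35 37 38 41 42 44 49 50 52 56 67 69 70 73 74 76 81 82

Derivation:
Row r has 2^popcount(r) filled cells, so we need popcount(r) = log2(8) = 3.
Scan r = 24..83 and keep those with exactly 3 one-bits:
r=24=11000 popcount=2 -> skip
r=25=11001 popcount=3 -> KEEP
r=26=11010 popcount=3 -> KEEP
r=27=11011 popcount=4 -> skip
r=28=11100 popcount=3 -> KEEP
r=29=11101 popcount=4 -> skip
r=30=11110 popcount=4 -> skip
r=31=11111 popcount=5 -> skip
r=32=100000 popcount=1 -> skip
r=33=100001 popcount=2 -> skip
r=34=100010 popcount=2 -> skip
r=35=100011 popcount=3 -> KEEP
r=36=100100 popcount=2 -> skip
r=37=100101 popcount=3 -> KEEP
r=38=100110 popcount=3 -> KEEP
r=39=100111 popcount=4 -> skip
r=40=101000 popcount=2 -> skip
r=41=101001 popcount=3 -> KEEP
r=42=101010 popcount=3 -> KEEP
r=43=101011 popcount=4 -> skip
r=44=101100 popcount=3 -> KEEP
r=45=101101 popcount=4 -> skip
r=46=101110 popcount=4 -> skip
r=47=101111 popcount=5 -> skip
r=48=110000 popcount=2 -> skip
r=49=110001 popcount=3 -> KEEP
r=50=110010 popcount=3 -> KEEP
r=51=110011 popcount=4 -> skip
r=52=110100 popcount=3 -> KEEP
r=53=110101 popcount=4 -> skip
r=54=110110 popcount=4 -> skip
r=55=110111 popcount=5 -> skip
r=56=111000 popcount=3 -> KEEP
r=57=111001 popcount=4 -> skip
r=58=111010 popcount=4 -> skip
r=59=111011 popcount=5 -> skip
r=60=111100 popcount=4 -> skip
r=61=111101 popcount=5 -> skip
r=62=111110 popcount=5 -> skip
r=63=111111 popcount=6 -> skip
r=64=1000000 popcount=1 -> skip
r=65=1000001 popcount=2 -> skip
r=66=1000010 popcount=2 -> skip
r=67=1000011 popcount=3 -> KEEP
r=68=1000100 popcount=2 -> skip
r=69=1000101 popcount=3 -> KEEP
r=70=1000110 popcount=3 -> KEEP
r=71=1000111 popcount=4 -> skip
r=72=1001000 popcount=2 -> skip
r=73=1001001 popcount=3 -> KEEP
r=74=1001010 popcount=3 -> KEEP
r=75=1001011 popcount=4 -> skip
r=76=1001100 popcount=3 -> KEEP
r=77=1001101 popcount=4 -> skip
r=78=1001110 popcount=4 -> skip
r=79=1001111 popcount=5 -> skip
r=80=1010000 popcount=2 -> skip
r=81=1010001 popcount=3 -> KEEP
r=82=1010010 popcount=3 -> KEEP
r=83=1010011 popcount=4 -> skip
Kept rows: 25 26 28 35 37 38 41 42 44 49 50 52 56 67 69 70 73 74 76 81 82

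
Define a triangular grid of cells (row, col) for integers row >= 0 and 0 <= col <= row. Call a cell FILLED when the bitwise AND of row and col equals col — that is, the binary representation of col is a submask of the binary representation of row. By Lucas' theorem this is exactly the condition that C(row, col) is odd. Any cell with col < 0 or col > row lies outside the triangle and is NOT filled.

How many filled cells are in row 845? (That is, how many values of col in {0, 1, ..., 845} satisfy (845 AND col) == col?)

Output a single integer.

845 in binary = 1101001101
popcount(845) = number of 1-bits in 1101001101 = 6
A col c satisfies (845 AND c) == c iff every set bit of c is also set in 845; each of the 6 set bits of 845 can independently be on or off in c.
count = 2^6 = 64

Answer: 64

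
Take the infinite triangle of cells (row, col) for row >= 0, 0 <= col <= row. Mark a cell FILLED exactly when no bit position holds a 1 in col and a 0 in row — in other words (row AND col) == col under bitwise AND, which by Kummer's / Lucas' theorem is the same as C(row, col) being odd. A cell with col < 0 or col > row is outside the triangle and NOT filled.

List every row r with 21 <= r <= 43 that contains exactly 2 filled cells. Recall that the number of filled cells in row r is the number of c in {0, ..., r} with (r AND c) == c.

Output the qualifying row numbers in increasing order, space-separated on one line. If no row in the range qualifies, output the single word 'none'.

Answer: 32

Derivation:
Row r has 2^popcount(r) filled cells, so we need popcount(r) = log2(2) = 1.
Scan r = 21..43 and keep those with exactly 1 one-bits:
r=21=10101 popcount=3 -> skip
r=22=10110 popcount=3 -> skip
r=23=10111 popcount=4 -> skip
r=24=11000 popcount=2 -> skip
r=25=11001 popcount=3 -> skip
r=26=11010 popcount=3 -> skip
r=27=11011 popcount=4 -> skip
r=28=11100 popcount=3 -> skip
r=29=11101 popcount=4 -> skip
r=30=11110 popcount=4 -> skip
r=31=11111 popcount=5 -> skip
r=32=100000 popcount=1 -> KEEP
r=33=100001 popcount=2 -> skip
r=34=100010 popcount=2 -> skip
r=35=100011 popcount=3 -> skip
r=36=100100 popcount=2 -> skip
r=37=100101 popcount=3 -> skip
r=38=100110 popcount=3 -> skip
r=39=100111 popcount=4 -> skip
r=40=101000 popcount=2 -> skip
r=41=101001 popcount=3 -> skip
r=42=101010 popcount=3 -> skip
r=43=101011 popcount=4 -> skip
Kept rows: 32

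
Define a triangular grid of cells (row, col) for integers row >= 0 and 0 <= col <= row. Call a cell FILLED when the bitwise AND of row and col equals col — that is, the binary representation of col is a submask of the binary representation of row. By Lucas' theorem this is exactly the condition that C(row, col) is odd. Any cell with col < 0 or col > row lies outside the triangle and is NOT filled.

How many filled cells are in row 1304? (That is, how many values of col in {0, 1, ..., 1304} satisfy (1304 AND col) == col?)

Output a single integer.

1304 in binary = 10100011000
popcount(1304) = number of 1-bits in 10100011000 = 4
A col c satisfies (1304 AND c) == c iff every set bit of c is also set in 1304; each of the 4 set bits of 1304 can independently be on or off in c.
count = 2^4 = 16

Answer: 16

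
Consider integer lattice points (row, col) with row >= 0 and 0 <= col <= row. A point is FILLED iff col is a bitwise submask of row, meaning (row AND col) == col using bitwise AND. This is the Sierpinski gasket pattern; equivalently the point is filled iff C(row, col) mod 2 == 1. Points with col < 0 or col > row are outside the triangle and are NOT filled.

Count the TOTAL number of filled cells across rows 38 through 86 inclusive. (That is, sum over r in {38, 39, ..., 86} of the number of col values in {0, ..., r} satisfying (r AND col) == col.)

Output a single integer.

Answer: 694

Derivation:
r38=100110 pc3: +8 =8
r39=100111 pc4: +16 =24
r40=101000 pc2: +4 =28
r41=101001 pc3: +8 =36
r42=101010 pc3: +8 =44
r43=101011 pc4: +16 =60
r44=101100 pc3: +8 =68
r45=101101 pc4: +16 =84
r46=101110 pc4: +16 =100
r47=101111 pc5: +32 =132
r48=110000 pc2: +4 =136
r49=110001 pc3: +8 =144
r50=110010 pc3: +8 =152
r51=110011 pc4: +16 =168
r52=110100 pc3: +8 =176
r53=110101 pc4: +16 =192
r54=110110 pc4: +16 =208
r55=110111 pc5: +32 =240
r56=111000 pc3: +8 =248
r57=111001 pc4: +16 =264
r58=111010 pc4: +16 =280
r59=111011 pc5: +32 =312
r60=111100 pc4: +16 =328
r61=111101 pc5: +32 =360
r62=111110 pc5: +32 =392
r63=111111 pc6: +64 =456
r64=1000000 pc1: +2 =458
r65=1000001 pc2: +4 =462
r66=1000010 pc2: +4 =466
r67=1000011 pc3: +8 =474
r68=1000100 pc2: +4 =478
r69=1000101 pc3: +8 =486
r70=1000110 pc3: +8 =494
r71=1000111 pc4: +16 =510
r72=1001000 pc2: +4 =514
r73=1001001 pc3: +8 =522
r74=1001010 pc3: +8 =530
r75=1001011 pc4: +16 =546
r76=1001100 pc3: +8 =554
r77=1001101 pc4: +16 =570
r78=1001110 pc4: +16 =586
r79=1001111 pc5: +32 =618
r80=1010000 pc2: +4 =622
r81=1010001 pc3: +8 =630
r82=1010010 pc3: +8 =638
r83=1010011 pc4: +16 =654
r84=1010100 pc3: +8 =662
r85=1010101 pc4: +16 =678
r86=1010110 pc4: +16 =694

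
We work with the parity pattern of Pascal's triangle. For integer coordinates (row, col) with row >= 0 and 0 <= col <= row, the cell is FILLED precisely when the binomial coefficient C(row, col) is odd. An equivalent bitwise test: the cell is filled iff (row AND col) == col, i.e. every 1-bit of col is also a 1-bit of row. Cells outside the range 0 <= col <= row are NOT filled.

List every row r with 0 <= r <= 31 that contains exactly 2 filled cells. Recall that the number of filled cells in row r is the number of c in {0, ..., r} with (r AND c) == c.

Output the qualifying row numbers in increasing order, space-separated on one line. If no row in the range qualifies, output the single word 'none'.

Answer: 1 2 4 8 16

Derivation:
Row r has 2^popcount(r) filled cells, so we need popcount(r) = log2(2) = 1.
Scan r = 0..31 and keep those with exactly 1 one-bits:
r=0=0 popcount=0 -> skip
r=1=1 popcount=1 -> KEEP
r=2=10 popcount=1 -> KEEP
r=3=11 popcount=2 -> skip
r=4=100 popcount=1 -> KEEP
r=5=101 popcount=2 -> skip
r=6=110 popcount=2 -> skip
r=7=111 popcount=3 -> skip
r=8=1000 popcount=1 -> KEEP
r=9=1001 popcount=2 -> skip
r=10=1010 popcount=2 -> skip
r=11=1011 popcount=3 -> skip
r=12=1100 popcount=2 -> skip
r=13=1101 popcount=3 -> skip
r=14=1110 popcount=3 -> skip
r=15=1111 popcount=4 -> skip
r=16=10000 popcount=1 -> KEEP
r=17=10001 popcount=2 -> skip
r=18=10010 popcount=2 -> skip
r=19=10011 popcount=3 -> skip
r=20=10100 popcount=2 -> skip
r=21=10101 popcount=3 -> skip
r=22=10110 popcount=3 -> skip
r=23=10111 popcount=4 -> skip
r=24=11000 popcount=2 -> skip
r=25=11001 popcount=3 -> skip
r=26=11010 popcount=3 -> skip
r=27=11011 popcount=4 -> skip
r=28=11100 popcount=3 -> skip
r=29=11101 popcount=4 -> skip
r=30=11110 popcount=4 -> skip
r=31=11111 popcount=5 -> skip
Kept rows: 1 2 4 8 16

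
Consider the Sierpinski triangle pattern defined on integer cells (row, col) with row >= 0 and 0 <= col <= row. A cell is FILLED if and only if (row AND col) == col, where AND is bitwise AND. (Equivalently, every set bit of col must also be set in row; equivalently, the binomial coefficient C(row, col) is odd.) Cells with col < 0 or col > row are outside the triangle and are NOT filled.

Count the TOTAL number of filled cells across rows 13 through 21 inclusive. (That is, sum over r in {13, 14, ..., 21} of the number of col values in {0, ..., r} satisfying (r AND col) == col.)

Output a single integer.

r13=1101 pc3: +8 =8
r14=1110 pc3: +8 =16
r15=1111 pc4: +16 =32
r16=10000 pc1: +2 =34
r17=10001 pc2: +4 =38
r18=10010 pc2: +4 =42
r19=10011 pc3: +8 =50
r20=10100 pc2: +4 =54
r21=10101 pc3: +8 =62

Answer: 62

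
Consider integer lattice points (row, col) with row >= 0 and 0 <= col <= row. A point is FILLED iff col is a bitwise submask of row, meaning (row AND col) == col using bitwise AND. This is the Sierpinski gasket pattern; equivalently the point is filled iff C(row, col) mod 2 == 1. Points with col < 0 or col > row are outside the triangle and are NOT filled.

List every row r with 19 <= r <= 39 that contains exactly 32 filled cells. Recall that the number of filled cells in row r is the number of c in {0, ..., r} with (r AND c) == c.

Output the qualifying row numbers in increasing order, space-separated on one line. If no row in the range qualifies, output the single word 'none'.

Row r has 2^popcount(r) filled cells, so we need popcount(r) = log2(32) = 5.
Scan r = 19..39 and keep those with exactly 5 one-bits:
r=19=10011 popcount=3 -> skip
r=20=10100 popcount=2 -> skip
r=21=10101 popcount=3 -> skip
r=22=10110 popcount=3 -> skip
r=23=10111 popcount=4 -> skip
r=24=11000 popcount=2 -> skip
r=25=11001 popcount=3 -> skip
r=26=11010 popcount=3 -> skip
r=27=11011 popcount=4 -> skip
r=28=11100 popcount=3 -> skip
r=29=11101 popcount=4 -> skip
r=30=11110 popcount=4 -> skip
r=31=11111 popcount=5 -> KEEP
r=32=100000 popcount=1 -> skip
r=33=100001 popcount=2 -> skip
r=34=100010 popcount=2 -> skip
r=35=100011 popcount=3 -> skip
r=36=100100 popcount=2 -> skip
r=37=100101 popcount=3 -> skip
r=38=100110 popcount=3 -> skip
r=39=100111 popcount=4 -> skip
Kept rows: 31

Answer: 31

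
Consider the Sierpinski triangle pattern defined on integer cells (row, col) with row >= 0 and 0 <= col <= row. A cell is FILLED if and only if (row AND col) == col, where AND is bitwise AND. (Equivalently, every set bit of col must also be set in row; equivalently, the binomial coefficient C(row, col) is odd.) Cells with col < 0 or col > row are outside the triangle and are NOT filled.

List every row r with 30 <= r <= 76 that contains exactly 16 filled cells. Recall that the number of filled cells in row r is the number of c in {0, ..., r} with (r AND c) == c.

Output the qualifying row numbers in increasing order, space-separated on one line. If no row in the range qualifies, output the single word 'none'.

Answer: 30 39 43 45 46 51 53 54 57 58 60 71 75

Derivation:
Row r has 2^popcount(r) filled cells, so we need popcount(r) = log2(16) = 4.
Scan r = 30..76 and keep those with exactly 4 one-bits:
r=30=11110 popcount=4 -> KEEP
r=31=11111 popcount=5 -> skip
r=32=100000 popcount=1 -> skip
r=33=100001 popcount=2 -> skip
r=34=100010 popcount=2 -> skip
r=35=100011 popcount=3 -> skip
r=36=100100 popcount=2 -> skip
r=37=100101 popcount=3 -> skip
r=38=100110 popcount=3 -> skip
r=39=100111 popcount=4 -> KEEP
r=40=101000 popcount=2 -> skip
r=41=101001 popcount=3 -> skip
r=42=101010 popcount=3 -> skip
r=43=101011 popcount=4 -> KEEP
r=44=101100 popcount=3 -> skip
r=45=101101 popcount=4 -> KEEP
r=46=101110 popcount=4 -> KEEP
r=47=101111 popcount=5 -> skip
r=48=110000 popcount=2 -> skip
r=49=110001 popcount=3 -> skip
r=50=110010 popcount=3 -> skip
r=51=110011 popcount=4 -> KEEP
r=52=110100 popcount=3 -> skip
r=53=110101 popcount=4 -> KEEP
r=54=110110 popcount=4 -> KEEP
r=55=110111 popcount=5 -> skip
r=56=111000 popcount=3 -> skip
r=57=111001 popcount=4 -> KEEP
r=58=111010 popcount=4 -> KEEP
r=59=111011 popcount=5 -> skip
r=60=111100 popcount=4 -> KEEP
r=61=111101 popcount=5 -> skip
r=62=111110 popcount=5 -> skip
r=63=111111 popcount=6 -> skip
r=64=1000000 popcount=1 -> skip
r=65=1000001 popcount=2 -> skip
r=66=1000010 popcount=2 -> skip
r=67=1000011 popcount=3 -> skip
r=68=1000100 popcount=2 -> skip
r=69=1000101 popcount=3 -> skip
r=70=1000110 popcount=3 -> skip
r=71=1000111 popcount=4 -> KEEP
r=72=1001000 popcount=2 -> skip
r=73=1001001 popcount=3 -> skip
r=74=1001010 popcount=3 -> skip
r=75=1001011 popcount=4 -> KEEP
r=76=1001100 popcount=3 -> skip
Kept rows: 30 39 43 45 46 51 53 54 57 58 60 71 75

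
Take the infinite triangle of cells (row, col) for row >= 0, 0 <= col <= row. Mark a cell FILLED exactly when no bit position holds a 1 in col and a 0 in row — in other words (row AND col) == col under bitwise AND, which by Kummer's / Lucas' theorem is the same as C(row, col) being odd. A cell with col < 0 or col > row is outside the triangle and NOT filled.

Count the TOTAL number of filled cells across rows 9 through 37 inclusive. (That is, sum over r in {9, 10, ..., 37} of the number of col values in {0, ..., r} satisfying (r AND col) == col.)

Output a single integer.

Answer: 244

Derivation:
r9=1001 pc2: +4 =4
r10=1010 pc2: +4 =8
r11=1011 pc3: +8 =16
r12=1100 pc2: +4 =20
r13=1101 pc3: +8 =28
r14=1110 pc3: +8 =36
r15=1111 pc4: +16 =52
r16=10000 pc1: +2 =54
r17=10001 pc2: +4 =58
r18=10010 pc2: +4 =62
r19=10011 pc3: +8 =70
r20=10100 pc2: +4 =74
r21=10101 pc3: +8 =82
r22=10110 pc3: +8 =90
r23=10111 pc4: +16 =106
r24=11000 pc2: +4 =110
r25=11001 pc3: +8 =118
r26=11010 pc3: +8 =126
r27=11011 pc4: +16 =142
r28=11100 pc3: +8 =150
r29=11101 pc4: +16 =166
r30=11110 pc4: +16 =182
r31=11111 pc5: +32 =214
r32=100000 pc1: +2 =216
r33=100001 pc2: +4 =220
r34=100010 pc2: +4 =224
r35=100011 pc3: +8 =232
r36=100100 pc2: +4 =236
r37=100101 pc3: +8 =244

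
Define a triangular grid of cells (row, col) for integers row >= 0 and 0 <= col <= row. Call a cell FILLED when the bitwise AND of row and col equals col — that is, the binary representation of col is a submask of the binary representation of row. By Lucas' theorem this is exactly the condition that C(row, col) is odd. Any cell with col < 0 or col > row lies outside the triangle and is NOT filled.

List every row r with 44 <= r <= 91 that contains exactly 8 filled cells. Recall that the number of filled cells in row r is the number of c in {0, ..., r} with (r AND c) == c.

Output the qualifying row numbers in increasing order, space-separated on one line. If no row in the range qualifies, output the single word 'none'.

Row r has 2^popcount(r) filled cells, so we need popcount(r) = log2(8) = 3.
Scan r = 44..91 and keep those with exactly 3 one-bits:
r=44=101100 popcount=3 -> KEEP
r=45=101101 popcount=4 -> skip
r=46=101110 popcount=4 -> skip
r=47=101111 popcount=5 -> skip
r=48=110000 popcount=2 -> skip
r=49=110001 popcount=3 -> KEEP
r=50=110010 popcount=3 -> KEEP
r=51=110011 popcount=4 -> skip
r=52=110100 popcount=3 -> KEEP
r=53=110101 popcount=4 -> skip
r=54=110110 popcount=4 -> skip
r=55=110111 popcount=5 -> skip
r=56=111000 popcount=3 -> KEEP
r=57=111001 popcount=4 -> skip
r=58=111010 popcount=4 -> skip
r=59=111011 popcount=5 -> skip
r=60=111100 popcount=4 -> skip
r=61=111101 popcount=5 -> skip
r=62=111110 popcount=5 -> skip
r=63=111111 popcount=6 -> skip
r=64=1000000 popcount=1 -> skip
r=65=1000001 popcount=2 -> skip
r=66=1000010 popcount=2 -> skip
r=67=1000011 popcount=3 -> KEEP
r=68=1000100 popcount=2 -> skip
r=69=1000101 popcount=3 -> KEEP
r=70=1000110 popcount=3 -> KEEP
r=71=1000111 popcount=4 -> skip
r=72=1001000 popcount=2 -> skip
r=73=1001001 popcount=3 -> KEEP
r=74=1001010 popcount=3 -> KEEP
r=75=1001011 popcount=4 -> skip
r=76=1001100 popcount=3 -> KEEP
r=77=1001101 popcount=4 -> skip
r=78=1001110 popcount=4 -> skip
r=79=1001111 popcount=5 -> skip
r=80=1010000 popcount=2 -> skip
r=81=1010001 popcount=3 -> KEEP
r=82=1010010 popcount=3 -> KEEP
r=83=1010011 popcount=4 -> skip
r=84=1010100 popcount=3 -> KEEP
r=85=1010101 popcount=4 -> skip
r=86=1010110 popcount=4 -> skip
r=87=1010111 popcount=5 -> skip
r=88=1011000 popcount=3 -> KEEP
r=89=1011001 popcount=4 -> skip
r=90=1011010 popcount=4 -> skip
r=91=1011011 popcount=5 -> skip
Kept rows: 44 49 50 52 56 67 69 70 73 74 76 81 82 84 88

Answer: 44 49 50 52 56 67 69 70 73 74 76 81 82 84 88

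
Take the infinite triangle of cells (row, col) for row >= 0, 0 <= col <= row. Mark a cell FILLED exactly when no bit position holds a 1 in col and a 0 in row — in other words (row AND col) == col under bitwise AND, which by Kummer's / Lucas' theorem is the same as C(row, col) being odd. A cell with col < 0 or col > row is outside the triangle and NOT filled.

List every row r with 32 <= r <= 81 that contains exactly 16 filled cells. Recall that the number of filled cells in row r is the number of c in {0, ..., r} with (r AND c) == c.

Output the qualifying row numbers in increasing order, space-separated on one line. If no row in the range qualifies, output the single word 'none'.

Answer: 39 43 45 46 51 53 54 57 58 60 71 75 77 78

Derivation:
Row r has 2^popcount(r) filled cells, so we need popcount(r) = log2(16) = 4.
Scan r = 32..81 and keep those with exactly 4 one-bits:
r=32=100000 popcount=1 -> skip
r=33=100001 popcount=2 -> skip
r=34=100010 popcount=2 -> skip
r=35=100011 popcount=3 -> skip
r=36=100100 popcount=2 -> skip
r=37=100101 popcount=3 -> skip
r=38=100110 popcount=3 -> skip
r=39=100111 popcount=4 -> KEEP
r=40=101000 popcount=2 -> skip
r=41=101001 popcount=3 -> skip
r=42=101010 popcount=3 -> skip
r=43=101011 popcount=4 -> KEEP
r=44=101100 popcount=3 -> skip
r=45=101101 popcount=4 -> KEEP
r=46=101110 popcount=4 -> KEEP
r=47=101111 popcount=5 -> skip
r=48=110000 popcount=2 -> skip
r=49=110001 popcount=3 -> skip
r=50=110010 popcount=3 -> skip
r=51=110011 popcount=4 -> KEEP
r=52=110100 popcount=3 -> skip
r=53=110101 popcount=4 -> KEEP
r=54=110110 popcount=4 -> KEEP
r=55=110111 popcount=5 -> skip
r=56=111000 popcount=3 -> skip
r=57=111001 popcount=4 -> KEEP
r=58=111010 popcount=4 -> KEEP
r=59=111011 popcount=5 -> skip
r=60=111100 popcount=4 -> KEEP
r=61=111101 popcount=5 -> skip
r=62=111110 popcount=5 -> skip
r=63=111111 popcount=6 -> skip
r=64=1000000 popcount=1 -> skip
r=65=1000001 popcount=2 -> skip
r=66=1000010 popcount=2 -> skip
r=67=1000011 popcount=3 -> skip
r=68=1000100 popcount=2 -> skip
r=69=1000101 popcount=3 -> skip
r=70=1000110 popcount=3 -> skip
r=71=1000111 popcount=4 -> KEEP
r=72=1001000 popcount=2 -> skip
r=73=1001001 popcount=3 -> skip
r=74=1001010 popcount=3 -> skip
r=75=1001011 popcount=4 -> KEEP
r=76=1001100 popcount=3 -> skip
r=77=1001101 popcount=4 -> KEEP
r=78=1001110 popcount=4 -> KEEP
r=79=1001111 popcount=5 -> skip
r=80=1010000 popcount=2 -> skip
r=81=1010001 popcount=3 -> skip
Kept rows: 39 43 45 46 51 53 54 57 58 60 71 75 77 78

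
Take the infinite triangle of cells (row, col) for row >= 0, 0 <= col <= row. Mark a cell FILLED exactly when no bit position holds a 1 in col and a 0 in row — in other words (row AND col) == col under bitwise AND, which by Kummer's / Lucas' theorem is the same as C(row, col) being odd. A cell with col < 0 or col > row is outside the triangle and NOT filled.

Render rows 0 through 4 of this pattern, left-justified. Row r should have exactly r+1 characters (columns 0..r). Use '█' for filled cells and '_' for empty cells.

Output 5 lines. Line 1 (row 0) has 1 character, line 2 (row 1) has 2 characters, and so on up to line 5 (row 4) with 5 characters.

r0=0: █
r1=1: ██
r2=10: █_█
r3=11: ████
r4=100: █___█

Answer: █
██
█_█
████
█___█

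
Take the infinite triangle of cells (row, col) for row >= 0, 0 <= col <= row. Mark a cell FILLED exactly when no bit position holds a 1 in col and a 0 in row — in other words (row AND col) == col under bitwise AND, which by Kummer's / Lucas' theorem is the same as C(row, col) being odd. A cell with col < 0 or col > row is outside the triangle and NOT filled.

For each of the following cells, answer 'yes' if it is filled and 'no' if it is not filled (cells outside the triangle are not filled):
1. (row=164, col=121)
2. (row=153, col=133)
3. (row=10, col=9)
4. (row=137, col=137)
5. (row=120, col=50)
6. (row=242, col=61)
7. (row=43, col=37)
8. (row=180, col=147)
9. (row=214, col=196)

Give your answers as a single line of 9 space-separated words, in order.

Answer: no no no yes no no no no yes

Derivation:
(164,121): row=0b10100100, col=0b1111001, row AND col = 0b100000 = 32; 32 != 121 -> empty
(153,133): row=0b10011001, col=0b10000101, row AND col = 0b10000001 = 129; 129 != 133 -> empty
(10,9): row=0b1010, col=0b1001, row AND col = 0b1000 = 8; 8 != 9 -> empty
(137,137): row=0b10001001, col=0b10001001, row AND col = 0b10001001 = 137; 137 == 137 -> filled
(120,50): row=0b1111000, col=0b110010, row AND col = 0b110000 = 48; 48 != 50 -> empty
(242,61): row=0b11110010, col=0b111101, row AND col = 0b110000 = 48; 48 != 61 -> empty
(43,37): row=0b101011, col=0b100101, row AND col = 0b100001 = 33; 33 != 37 -> empty
(180,147): row=0b10110100, col=0b10010011, row AND col = 0b10010000 = 144; 144 != 147 -> empty
(214,196): row=0b11010110, col=0b11000100, row AND col = 0b11000100 = 196; 196 == 196 -> filled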